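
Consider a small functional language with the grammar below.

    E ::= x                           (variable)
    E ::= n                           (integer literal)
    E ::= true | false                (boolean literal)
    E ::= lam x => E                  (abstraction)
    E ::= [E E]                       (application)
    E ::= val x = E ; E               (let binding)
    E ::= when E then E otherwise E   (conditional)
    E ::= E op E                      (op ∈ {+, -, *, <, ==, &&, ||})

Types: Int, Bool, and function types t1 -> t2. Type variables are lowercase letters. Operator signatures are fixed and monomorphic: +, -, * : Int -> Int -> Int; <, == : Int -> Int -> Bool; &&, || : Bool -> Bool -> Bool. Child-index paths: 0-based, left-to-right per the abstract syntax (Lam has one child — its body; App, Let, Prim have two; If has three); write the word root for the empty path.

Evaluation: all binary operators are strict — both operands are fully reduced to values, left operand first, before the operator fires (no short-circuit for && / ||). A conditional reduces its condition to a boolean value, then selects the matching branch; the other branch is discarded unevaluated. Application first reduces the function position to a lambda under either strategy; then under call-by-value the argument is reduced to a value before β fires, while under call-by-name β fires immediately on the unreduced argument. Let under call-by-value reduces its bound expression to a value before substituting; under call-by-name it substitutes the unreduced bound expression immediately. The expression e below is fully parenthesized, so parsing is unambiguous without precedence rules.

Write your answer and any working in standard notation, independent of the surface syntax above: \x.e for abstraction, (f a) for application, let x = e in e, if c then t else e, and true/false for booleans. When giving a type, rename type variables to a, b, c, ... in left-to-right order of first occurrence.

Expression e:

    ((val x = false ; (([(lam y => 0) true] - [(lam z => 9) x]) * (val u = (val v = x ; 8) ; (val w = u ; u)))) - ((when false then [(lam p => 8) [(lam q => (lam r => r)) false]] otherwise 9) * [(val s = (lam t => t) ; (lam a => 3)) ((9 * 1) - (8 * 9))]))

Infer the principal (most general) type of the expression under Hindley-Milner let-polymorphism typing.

Answer: Int

Derivation:
let x : Bool
\y._ : a -> Int
  unify a -> Int ~ Bool -> b
  unify a ~ Bool
  unify Int ~ b
_ _ : Int
  unify Int ~ Int
\z._ : c -> Int
x : Bool
  unify c -> Int ~ Bool -> d
  unify c ~ Bool
  unify Int ~ d
_ _ : Int
  unify Int ~ Int
  unify Int ~ Int
x : Bool
let v : Bool
let u : Int
u : Int
let w : Int
u : Int
  unify Int ~ Int
  unify Int ~ Int
  unify Bool ~ Bool
\p._ : e -> Int
r : g
\r._ : g -> g
\q._ : f -> g -> g
  unify f -> g -> g ~ Bool -> h
  unify f ~ Bool
  unify g -> g ~ h
_ _ : g -> g
  unify e -> Int ~ (g -> g) -> i
  unify e ~ g -> g
  unify Int ~ i
_ _ : Int
  unify Int ~ Int
  unify Int ~ Int
t : j
\t._ : j -> j
let s : forall. j -> j
\a._ : k -> Int
  unify Int ~ Int
  unify Int ~ Int
  unify Int ~ Int
  unify Int ~ Int
  unify Int ~ Int
  unify Int ~ Int
  unify k -> Int ~ Int -> l
  unify k ~ Int
  unify Int ~ l
_ _ : Int
  unify Int ~ Int
  unify Int ~ Int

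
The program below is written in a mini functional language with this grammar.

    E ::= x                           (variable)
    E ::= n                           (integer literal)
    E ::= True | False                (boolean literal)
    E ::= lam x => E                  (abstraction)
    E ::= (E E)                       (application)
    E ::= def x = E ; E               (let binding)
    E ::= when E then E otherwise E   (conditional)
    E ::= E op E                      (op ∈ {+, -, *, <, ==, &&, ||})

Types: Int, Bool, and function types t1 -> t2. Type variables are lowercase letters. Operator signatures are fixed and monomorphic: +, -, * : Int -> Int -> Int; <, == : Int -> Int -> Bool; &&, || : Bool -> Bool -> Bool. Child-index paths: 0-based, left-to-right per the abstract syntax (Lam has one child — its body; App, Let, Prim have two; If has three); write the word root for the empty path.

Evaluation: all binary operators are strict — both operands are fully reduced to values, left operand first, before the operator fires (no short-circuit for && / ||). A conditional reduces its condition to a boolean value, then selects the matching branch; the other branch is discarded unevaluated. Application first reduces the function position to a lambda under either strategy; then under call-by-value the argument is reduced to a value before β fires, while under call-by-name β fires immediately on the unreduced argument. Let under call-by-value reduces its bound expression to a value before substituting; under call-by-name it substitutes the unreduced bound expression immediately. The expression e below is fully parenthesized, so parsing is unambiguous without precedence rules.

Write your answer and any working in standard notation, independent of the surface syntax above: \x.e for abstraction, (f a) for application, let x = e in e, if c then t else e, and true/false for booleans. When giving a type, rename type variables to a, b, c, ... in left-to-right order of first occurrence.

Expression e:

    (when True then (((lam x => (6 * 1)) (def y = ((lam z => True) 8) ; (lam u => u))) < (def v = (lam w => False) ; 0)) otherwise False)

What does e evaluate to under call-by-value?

Answer: false

Trace:
step 0: (if true then (((\x.(6 * 1)) (let y = ((\z.true) 8) in (\u.u))) < (let v = (\w.false) in 0)) else false)
step 1: [if@root] (((\x.(6 * 1)) (let y = ((\z.true) 8) in (\u.u))) < (let v = (\w.false) in 0))
step 2: [beta@0.1.0] (((\x.(6 * 1)) (let y = true in (\u.u))) < (let v = (\w.false) in 0))
step 3: [let@0.1] (((\x.(6 * 1)) (\u.u)) < (let v = (\w.false) in 0))
step 4: [beta@0] ((6 * 1) < (let v = (\w.false) in 0))
step 5: [delta@0] (6 < (let v = (\w.false) in 0))
step 6: [let@1] (6 < 0)
step 7: [delta@root] false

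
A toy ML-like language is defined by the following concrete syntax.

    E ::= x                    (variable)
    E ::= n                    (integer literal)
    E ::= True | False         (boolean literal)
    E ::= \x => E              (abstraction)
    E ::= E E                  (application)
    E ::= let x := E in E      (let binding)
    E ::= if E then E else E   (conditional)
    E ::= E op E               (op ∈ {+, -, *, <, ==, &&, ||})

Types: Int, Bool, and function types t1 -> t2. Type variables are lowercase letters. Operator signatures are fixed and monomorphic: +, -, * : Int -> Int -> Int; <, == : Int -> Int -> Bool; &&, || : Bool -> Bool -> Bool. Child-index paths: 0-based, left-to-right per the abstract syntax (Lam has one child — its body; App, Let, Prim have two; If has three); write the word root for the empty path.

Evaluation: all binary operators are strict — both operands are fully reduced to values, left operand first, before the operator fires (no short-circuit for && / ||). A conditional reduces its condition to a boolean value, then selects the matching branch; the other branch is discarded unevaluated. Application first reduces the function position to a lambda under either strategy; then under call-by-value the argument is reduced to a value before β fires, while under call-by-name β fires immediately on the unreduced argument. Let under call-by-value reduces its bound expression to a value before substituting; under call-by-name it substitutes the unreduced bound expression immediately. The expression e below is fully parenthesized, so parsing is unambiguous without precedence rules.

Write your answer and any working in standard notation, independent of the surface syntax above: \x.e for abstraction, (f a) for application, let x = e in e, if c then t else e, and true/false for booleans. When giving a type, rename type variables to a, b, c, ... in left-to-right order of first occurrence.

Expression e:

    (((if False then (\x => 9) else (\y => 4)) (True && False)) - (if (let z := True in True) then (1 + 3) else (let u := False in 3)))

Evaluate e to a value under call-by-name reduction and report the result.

Answer: 0

Derivation:
step 0: (((if false then (\x.9) else (\y.4)) (true && false)) - (if (let z = true in true) then (1 + 3) else (let u = false in 3)))
step 1: [if@0.0] (((\y.4) (true && false)) - (if (let z = true in true) then (1 + 3) else (let u = false in 3)))
step 2: [beta@0] (4 - (if (let z = true in true) then (1 + 3) else (let u = false in 3)))
step 3: [let@1.0] (4 - (if true then (1 + 3) else (let u = false in 3)))
step 4: [if@1] (4 - (1 + 3))
step 5: [delta@1] (4 - 4)
step 6: [delta@root] 0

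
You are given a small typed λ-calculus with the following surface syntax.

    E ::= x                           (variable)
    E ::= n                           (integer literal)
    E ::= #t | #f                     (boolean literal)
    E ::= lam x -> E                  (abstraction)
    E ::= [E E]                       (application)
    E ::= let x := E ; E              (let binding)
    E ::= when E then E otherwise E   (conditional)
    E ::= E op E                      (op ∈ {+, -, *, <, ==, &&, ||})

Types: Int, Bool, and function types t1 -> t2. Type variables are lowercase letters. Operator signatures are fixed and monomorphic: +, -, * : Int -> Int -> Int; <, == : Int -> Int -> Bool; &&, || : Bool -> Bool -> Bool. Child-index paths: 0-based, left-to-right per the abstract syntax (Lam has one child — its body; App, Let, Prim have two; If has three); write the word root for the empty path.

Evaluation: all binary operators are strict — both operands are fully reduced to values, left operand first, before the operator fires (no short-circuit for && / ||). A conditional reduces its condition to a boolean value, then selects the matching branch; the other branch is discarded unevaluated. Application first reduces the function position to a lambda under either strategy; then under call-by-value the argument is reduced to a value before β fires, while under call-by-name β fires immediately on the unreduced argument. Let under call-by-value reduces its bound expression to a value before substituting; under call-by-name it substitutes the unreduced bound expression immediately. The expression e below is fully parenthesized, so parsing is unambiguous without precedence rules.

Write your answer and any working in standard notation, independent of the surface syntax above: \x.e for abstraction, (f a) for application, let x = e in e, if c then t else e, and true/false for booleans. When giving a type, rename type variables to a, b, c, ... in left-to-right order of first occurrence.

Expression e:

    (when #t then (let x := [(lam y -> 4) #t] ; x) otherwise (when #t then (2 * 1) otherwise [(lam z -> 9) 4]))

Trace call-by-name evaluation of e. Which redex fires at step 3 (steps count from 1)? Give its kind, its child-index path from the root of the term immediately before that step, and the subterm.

Answer: beta at root : ((\y.4) true)

Trace:
step 0: (if true then (let x = ((\y.4) true) in x) else (if true then (2 * 1) else ((\z.9) 4)))
step 1: [if@root] (let x = ((\y.4) true) in x)
step 2: [let@root] ((\y.4) true)
step 3: [beta@root] 4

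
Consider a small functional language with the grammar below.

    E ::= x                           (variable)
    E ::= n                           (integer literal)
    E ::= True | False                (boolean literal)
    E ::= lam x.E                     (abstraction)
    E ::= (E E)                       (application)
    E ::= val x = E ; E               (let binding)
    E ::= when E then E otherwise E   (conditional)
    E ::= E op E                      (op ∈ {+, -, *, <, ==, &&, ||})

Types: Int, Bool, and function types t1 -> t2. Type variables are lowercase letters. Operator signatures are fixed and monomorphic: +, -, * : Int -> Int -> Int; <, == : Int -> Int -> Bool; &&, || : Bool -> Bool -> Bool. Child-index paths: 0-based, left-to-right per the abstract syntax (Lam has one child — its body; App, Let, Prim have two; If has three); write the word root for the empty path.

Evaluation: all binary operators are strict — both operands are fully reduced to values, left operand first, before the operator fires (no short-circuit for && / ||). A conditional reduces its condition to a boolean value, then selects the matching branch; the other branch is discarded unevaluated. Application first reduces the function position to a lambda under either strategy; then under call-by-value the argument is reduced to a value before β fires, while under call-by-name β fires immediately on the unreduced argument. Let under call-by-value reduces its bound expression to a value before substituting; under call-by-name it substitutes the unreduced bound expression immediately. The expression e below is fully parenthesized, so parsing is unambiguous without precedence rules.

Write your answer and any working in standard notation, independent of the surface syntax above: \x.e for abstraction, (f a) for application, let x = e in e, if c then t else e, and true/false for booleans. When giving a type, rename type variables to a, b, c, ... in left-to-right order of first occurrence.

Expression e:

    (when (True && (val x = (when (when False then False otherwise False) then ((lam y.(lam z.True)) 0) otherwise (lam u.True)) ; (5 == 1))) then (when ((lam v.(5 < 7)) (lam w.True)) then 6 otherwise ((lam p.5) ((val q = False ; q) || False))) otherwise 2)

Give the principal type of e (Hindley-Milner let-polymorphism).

Answer: Int

Derivation:
  unify Bool ~ Bool
  unify Bool ~ Bool
  unify Bool ~ Bool
  unify Bool ~ Bool
\z._ : b -> Bool
\y._ : a -> b -> Bool
  unify a -> b -> Bool ~ Int -> c
  unify a ~ Int
  unify b -> Bool ~ c
_ _ : b -> Bool
\u._ : d -> Bool
  unify b -> Bool ~ d -> Bool
  unify b ~ d
  unify Bool ~ Bool
let x : forall. d -> Bool
  unify Int ~ Int
  unify Int ~ Int
  unify Bool ~ Bool
  unify Bool ~ Bool
  unify Int ~ Int
  unify Int ~ Int
\v._ : e -> Bool
\w._ : f -> Bool
  unify e -> Bool ~ (f -> Bool) -> g
  unify e ~ f -> Bool
  unify Bool ~ g
_ _ : Bool
  unify Bool ~ Bool
\p._ : h -> Int
let q : Bool
q : Bool
  unify Bool ~ Bool
  unify Bool ~ Bool
  unify h -> Int ~ Bool -> i
  unify h ~ Bool
  unify Int ~ i
_ _ : Int
  unify Int ~ Int
  unify Int ~ Int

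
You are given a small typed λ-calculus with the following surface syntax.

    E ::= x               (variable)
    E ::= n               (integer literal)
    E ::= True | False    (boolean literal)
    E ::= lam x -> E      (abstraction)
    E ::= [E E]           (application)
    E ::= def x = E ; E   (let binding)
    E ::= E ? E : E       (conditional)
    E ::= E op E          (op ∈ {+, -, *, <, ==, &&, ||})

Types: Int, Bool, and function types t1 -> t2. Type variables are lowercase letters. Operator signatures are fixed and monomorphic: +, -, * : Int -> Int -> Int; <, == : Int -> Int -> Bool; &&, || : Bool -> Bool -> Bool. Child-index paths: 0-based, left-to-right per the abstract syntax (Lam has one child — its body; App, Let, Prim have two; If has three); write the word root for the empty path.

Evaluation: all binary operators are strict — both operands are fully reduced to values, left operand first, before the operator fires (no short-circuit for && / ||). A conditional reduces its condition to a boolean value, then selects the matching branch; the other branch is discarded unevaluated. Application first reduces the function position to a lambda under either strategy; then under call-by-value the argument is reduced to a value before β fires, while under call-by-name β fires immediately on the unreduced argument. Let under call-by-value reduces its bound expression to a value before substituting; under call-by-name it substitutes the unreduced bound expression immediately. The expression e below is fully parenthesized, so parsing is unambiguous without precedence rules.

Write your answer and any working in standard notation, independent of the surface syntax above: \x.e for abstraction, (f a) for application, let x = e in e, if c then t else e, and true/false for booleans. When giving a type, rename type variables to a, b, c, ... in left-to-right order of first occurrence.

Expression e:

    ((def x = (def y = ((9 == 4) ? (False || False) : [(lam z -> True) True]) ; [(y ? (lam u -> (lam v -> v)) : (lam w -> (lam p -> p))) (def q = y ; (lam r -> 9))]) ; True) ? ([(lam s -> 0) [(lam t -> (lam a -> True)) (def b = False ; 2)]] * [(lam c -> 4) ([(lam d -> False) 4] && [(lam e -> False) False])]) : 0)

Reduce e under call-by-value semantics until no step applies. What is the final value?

Working:
step 0: (if (let x = (let y = (if (9 == 4) then (false || false) else ((\z.true) true)) in ((if y then (\u.(\v.v)) else (\w.(\p.p))) (let q = y in (\r.9)))) in true) then (((\s.0) ((\t.(\a.true)) (let b = false in 2))) * ((\c.4) (((\d.false) 4) && ((\e.false) false)))) else 0)
step 1: [delta@0.0.0.0] (if (let x = (let y = (if false then (false || false) else ((\z.true) true)) in ((if y then (\u.(\v.v)) else (\w.(\p.p))) (let q = y in (\r.9)))) in true) then (((\s.0) ((\t.(\a.true)) (let b = false in 2))) * ((\c.4) (((\d.false) 4) && ((\e.false) false)))) else 0)
step 2: [if@0.0.0] (if (let x = (let y = ((\z.true) true) in ((if y then (\u.(\v.v)) else (\w.(\p.p))) (let q = y in (\r.9)))) in true) then (((\s.0) ((\t.(\a.true)) (let b = false in 2))) * ((\c.4) (((\d.false) 4) && ((\e.false) false)))) else 0)
step 3: [beta@0.0.0] (if (let x = (let y = true in ((if y then (\u.(\v.v)) else (\w.(\p.p))) (let q = y in (\r.9)))) in true) then (((\s.0) ((\t.(\a.true)) (let b = false in 2))) * ((\c.4) (((\d.false) 4) && ((\e.false) false)))) else 0)
step 4: [let@0.0] (if (let x = ((if true then (\u.(\v.v)) else (\w.(\p.p))) (let q = true in (\r.9))) in true) then (((\s.0) ((\t.(\a.true)) (let b = false in 2))) * ((\c.4) (((\d.false) 4) && ((\e.false) false)))) else 0)
step 5: [if@0.0.0] (if (let x = ((\u.(\v.v)) (let q = true in (\r.9))) in true) then (((\s.0) ((\t.(\a.true)) (let b = false in 2))) * ((\c.4) (((\d.false) 4) && ((\e.false) false)))) else 0)
step 6: [let@0.0.1] (if (let x = ((\u.(\v.v)) (\r.9)) in true) then (((\s.0) ((\t.(\a.true)) (let b = false in 2))) * ((\c.4) (((\d.false) 4) && ((\e.false) false)))) else 0)
step 7: [beta@0.0] (if (let x = (\v.v) in true) then (((\s.0) ((\t.(\a.true)) (let b = false in 2))) * ((\c.4) (((\d.false) 4) && ((\e.false) false)))) else 0)
step 8: [let@0] (if true then (((\s.0) ((\t.(\a.true)) (let b = false in 2))) * ((\c.4) (((\d.false) 4) && ((\e.false) false)))) else 0)
step 9: [if@root] (((\s.0) ((\t.(\a.true)) (let b = false in 2))) * ((\c.4) (((\d.false) 4) && ((\e.false) false))))
step 10: [let@0.1.1] (((\s.0) ((\t.(\a.true)) 2)) * ((\c.4) (((\d.false) 4) && ((\e.false) false))))
step 11: [beta@0.1] (((\s.0) (\a.true)) * ((\c.4) (((\d.false) 4) && ((\e.false) false))))
step 12: [beta@0] (0 * ((\c.4) (((\d.false) 4) && ((\e.false) false))))
step 13: [beta@1.1.0] (0 * ((\c.4) (false && ((\e.false) false))))
step 14: [beta@1.1.1] (0 * ((\c.4) (false && false)))
step 15: [delta@1.1] (0 * ((\c.4) false))
step 16: [beta@1] (0 * 4)
step 17: [delta@root] 0

Answer: 0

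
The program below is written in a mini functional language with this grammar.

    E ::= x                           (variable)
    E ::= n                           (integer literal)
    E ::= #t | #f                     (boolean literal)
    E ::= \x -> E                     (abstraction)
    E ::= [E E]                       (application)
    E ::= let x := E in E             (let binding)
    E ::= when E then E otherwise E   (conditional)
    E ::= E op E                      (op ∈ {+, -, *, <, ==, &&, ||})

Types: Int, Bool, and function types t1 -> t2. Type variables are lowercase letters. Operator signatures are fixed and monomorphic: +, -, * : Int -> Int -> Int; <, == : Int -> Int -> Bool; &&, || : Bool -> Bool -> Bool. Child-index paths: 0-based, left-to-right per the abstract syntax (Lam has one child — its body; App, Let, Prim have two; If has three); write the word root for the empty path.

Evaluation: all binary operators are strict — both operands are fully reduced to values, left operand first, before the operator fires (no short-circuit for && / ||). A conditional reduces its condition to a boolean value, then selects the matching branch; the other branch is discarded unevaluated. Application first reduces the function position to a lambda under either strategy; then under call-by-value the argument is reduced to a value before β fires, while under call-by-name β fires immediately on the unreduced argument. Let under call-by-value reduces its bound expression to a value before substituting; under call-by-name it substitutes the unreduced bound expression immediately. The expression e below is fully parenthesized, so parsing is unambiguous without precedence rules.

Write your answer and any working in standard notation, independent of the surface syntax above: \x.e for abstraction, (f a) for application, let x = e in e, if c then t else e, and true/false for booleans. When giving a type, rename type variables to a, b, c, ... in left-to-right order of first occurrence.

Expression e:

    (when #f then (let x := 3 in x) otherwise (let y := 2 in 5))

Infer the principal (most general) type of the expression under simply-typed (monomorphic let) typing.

Answer: Int

Derivation:
  unify Bool ~ Bool
let x : Int
x : Int
let y : Int
  unify Int ~ Int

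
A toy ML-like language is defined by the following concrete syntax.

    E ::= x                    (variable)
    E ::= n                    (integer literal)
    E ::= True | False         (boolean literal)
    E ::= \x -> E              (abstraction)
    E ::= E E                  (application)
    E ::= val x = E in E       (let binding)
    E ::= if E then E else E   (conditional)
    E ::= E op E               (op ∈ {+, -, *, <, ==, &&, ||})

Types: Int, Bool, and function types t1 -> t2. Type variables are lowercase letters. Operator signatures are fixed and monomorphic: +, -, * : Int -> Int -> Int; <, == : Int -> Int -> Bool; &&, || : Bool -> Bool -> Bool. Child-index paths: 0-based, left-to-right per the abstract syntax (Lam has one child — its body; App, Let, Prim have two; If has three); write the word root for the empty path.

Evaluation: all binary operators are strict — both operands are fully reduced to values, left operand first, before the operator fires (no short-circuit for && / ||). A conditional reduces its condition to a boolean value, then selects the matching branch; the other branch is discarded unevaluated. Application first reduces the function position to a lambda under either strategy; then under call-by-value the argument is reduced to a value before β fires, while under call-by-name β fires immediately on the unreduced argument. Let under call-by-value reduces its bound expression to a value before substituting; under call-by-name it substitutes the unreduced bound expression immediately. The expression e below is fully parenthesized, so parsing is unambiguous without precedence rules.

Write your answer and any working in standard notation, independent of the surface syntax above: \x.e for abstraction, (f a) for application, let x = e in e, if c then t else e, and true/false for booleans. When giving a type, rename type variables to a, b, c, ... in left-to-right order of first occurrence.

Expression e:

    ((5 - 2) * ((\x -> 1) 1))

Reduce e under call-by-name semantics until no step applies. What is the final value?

Working:
step 0: ((5 - 2) * ((\x.1) 1))
step 1: [delta@0] (3 * ((\x.1) 1))
step 2: [beta@1] (3 * 1)
step 3: [delta@root] 3

Answer: 3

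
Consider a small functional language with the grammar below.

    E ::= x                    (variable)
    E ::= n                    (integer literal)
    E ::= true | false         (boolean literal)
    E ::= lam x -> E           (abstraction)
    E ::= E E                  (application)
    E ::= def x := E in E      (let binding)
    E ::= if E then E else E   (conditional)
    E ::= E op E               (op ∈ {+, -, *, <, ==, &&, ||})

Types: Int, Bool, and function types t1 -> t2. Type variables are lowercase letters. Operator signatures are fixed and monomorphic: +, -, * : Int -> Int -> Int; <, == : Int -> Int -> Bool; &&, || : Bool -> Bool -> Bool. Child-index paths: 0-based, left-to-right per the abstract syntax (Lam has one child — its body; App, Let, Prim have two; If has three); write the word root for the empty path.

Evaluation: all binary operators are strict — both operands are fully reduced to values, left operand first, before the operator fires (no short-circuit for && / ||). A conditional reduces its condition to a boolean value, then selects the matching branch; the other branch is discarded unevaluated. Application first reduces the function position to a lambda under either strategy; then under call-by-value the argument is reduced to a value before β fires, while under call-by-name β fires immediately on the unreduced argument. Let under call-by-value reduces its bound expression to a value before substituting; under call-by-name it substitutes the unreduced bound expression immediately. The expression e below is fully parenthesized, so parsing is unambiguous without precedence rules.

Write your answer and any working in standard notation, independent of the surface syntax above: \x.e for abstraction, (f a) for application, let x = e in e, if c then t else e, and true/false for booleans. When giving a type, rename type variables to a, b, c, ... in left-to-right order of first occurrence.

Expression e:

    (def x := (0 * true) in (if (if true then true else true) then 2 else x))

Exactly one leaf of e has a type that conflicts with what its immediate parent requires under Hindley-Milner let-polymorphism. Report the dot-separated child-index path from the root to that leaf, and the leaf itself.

Answer: 0.1 : true

Derivation:
  unify Int ~ Int
  unify Bool ~ Int
  FAIL: mismatch Bool ~ Int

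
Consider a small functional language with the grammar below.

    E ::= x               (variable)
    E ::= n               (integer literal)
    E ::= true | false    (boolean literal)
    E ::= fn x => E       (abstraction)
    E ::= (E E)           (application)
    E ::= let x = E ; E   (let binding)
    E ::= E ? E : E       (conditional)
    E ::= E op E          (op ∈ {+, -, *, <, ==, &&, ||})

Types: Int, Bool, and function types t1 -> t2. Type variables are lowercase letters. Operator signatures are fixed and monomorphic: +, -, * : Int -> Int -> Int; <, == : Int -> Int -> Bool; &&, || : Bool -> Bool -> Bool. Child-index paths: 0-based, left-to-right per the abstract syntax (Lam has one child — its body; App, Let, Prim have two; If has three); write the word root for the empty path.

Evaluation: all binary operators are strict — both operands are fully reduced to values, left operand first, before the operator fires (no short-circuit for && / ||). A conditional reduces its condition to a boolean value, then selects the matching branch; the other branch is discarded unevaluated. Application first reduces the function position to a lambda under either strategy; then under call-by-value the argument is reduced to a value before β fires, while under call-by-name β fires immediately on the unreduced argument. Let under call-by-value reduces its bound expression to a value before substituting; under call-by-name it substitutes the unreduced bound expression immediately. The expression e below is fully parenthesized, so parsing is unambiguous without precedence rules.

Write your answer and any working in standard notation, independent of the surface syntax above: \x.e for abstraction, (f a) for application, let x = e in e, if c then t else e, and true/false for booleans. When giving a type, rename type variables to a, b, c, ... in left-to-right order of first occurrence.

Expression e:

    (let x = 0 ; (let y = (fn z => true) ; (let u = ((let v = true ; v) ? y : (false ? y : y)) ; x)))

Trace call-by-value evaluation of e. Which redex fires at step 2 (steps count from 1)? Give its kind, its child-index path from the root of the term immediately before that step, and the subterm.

Trace:
step 0: (let x = 0 in (let y = (\z.true) in (let u = (if (let v = true in v) then y else (if false then y else y)) in x)))
step 1: [let@root] (let y = (\z.true) in (let u = (if (let v = true in v) then y else (if false then y else y)) in 0))
step 2: [let@root] (let u = (if (let v = true in v) then (\z.true) else (if false then (\z.true) else (\z.true))) in 0)

Answer: let at root : (let y = (\z.true) in (let u = (if (let v = true in v) then y else (if false then y else y)) in 0))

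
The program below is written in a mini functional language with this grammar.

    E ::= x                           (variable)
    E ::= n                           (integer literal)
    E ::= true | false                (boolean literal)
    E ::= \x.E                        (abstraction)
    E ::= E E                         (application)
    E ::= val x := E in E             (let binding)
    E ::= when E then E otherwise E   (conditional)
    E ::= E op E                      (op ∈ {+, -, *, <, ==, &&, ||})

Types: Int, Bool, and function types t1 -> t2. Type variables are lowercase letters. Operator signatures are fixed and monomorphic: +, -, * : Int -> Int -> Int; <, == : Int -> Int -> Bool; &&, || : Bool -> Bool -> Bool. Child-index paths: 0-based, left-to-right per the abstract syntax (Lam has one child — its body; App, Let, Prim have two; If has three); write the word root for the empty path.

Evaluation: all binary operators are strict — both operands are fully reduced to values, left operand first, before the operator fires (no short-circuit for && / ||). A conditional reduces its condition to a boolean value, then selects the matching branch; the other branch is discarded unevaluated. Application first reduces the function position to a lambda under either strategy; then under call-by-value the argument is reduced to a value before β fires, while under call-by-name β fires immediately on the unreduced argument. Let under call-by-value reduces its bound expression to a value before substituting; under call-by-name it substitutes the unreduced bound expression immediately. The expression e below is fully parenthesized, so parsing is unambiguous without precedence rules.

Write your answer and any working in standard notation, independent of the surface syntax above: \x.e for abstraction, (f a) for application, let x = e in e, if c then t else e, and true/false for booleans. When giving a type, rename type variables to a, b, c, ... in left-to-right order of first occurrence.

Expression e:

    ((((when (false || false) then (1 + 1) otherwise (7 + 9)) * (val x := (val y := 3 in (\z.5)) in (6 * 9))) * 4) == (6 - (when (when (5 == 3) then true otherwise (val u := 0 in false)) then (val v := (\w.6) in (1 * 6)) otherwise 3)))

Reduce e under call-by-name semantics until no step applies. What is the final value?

Derivation:
step 0: ((((if (false || false) then (1 + 1) else (7 + 9)) * (let x = (let y = 3 in (\z.5)) in (6 * 9))) * 4) == (6 - (if (if (5 == 3) then true else (let u = 0 in false)) then (let v = (\w.6) in (1 * 6)) else 3)))
step 1: [delta@0.0.0.0] ((((if false then (1 + 1) else (7 + 9)) * (let x = (let y = 3 in (\z.5)) in (6 * 9))) * 4) == (6 - (if (if (5 == 3) then true else (let u = 0 in false)) then (let v = (\w.6) in (1 * 6)) else 3)))
step 2: [if@0.0.0] ((((7 + 9) * (let x = (let y = 3 in (\z.5)) in (6 * 9))) * 4) == (6 - (if (if (5 == 3) then true else (let u = 0 in false)) then (let v = (\w.6) in (1 * 6)) else 3)))
step 3: [delta@0.0.0] (((16 * (let x = (let y = 3 in (\z.5)) in (6 * 9))) * 4) == (6 - (if (if (5 == 3) then true else (let u = 0 in false)) then (let v = (\w.6) in (1 * 6)) else 3)))
step 4: [let@0.0.1] (((16 * (6 * 9)) * 4) == (6 - (if (if (5 == 3) then true else (let u = 0 in false)) then (let v = (\w.6) in (1 * 6)) else 3)))
step 5: [delta@0.0.1] (((16 * 54) * 4) == (6 - (if (if (5 == 3) then true else (let u = 0 in false)) then (let v = (\w.6) in (1 * 6)) else 3)))
step 6: [delta@0.0] ((864 * 4) == (6 - (if (if (5 == 3) then true else (let u = 0 in false)) then (let v = (\w.6) in (1 * 6)) else 3)))
step 7: [delta@0] (3456 == (6 - (if (if (5 == 3) then true else (let u = 0 in false)) then (let v = (\w.6) in (1 * 6)) else 3)))
step 8: [delta@1.1.0.0] (3456 == (6 - (if (if false then true else (let u = 0 in false)) then (let v = (\w.6) in (1 * 6)) else 3)))
step 9: [if@1.1.0] (3456 == (6 - (if (let u = 0 in false) then (let v = (\w.6) in (1 * 6)) else 3)))
step 10: [let@1.1.0] (3456 == (6 - (if false then (let v = (\w.6) in (1 * 6)) else 3)))
step 11: [if@1.1] (3456 == (6 - 3))
step 12: [delta@1] (3456 == 3)
step 13: [delta@root] false

Answer: false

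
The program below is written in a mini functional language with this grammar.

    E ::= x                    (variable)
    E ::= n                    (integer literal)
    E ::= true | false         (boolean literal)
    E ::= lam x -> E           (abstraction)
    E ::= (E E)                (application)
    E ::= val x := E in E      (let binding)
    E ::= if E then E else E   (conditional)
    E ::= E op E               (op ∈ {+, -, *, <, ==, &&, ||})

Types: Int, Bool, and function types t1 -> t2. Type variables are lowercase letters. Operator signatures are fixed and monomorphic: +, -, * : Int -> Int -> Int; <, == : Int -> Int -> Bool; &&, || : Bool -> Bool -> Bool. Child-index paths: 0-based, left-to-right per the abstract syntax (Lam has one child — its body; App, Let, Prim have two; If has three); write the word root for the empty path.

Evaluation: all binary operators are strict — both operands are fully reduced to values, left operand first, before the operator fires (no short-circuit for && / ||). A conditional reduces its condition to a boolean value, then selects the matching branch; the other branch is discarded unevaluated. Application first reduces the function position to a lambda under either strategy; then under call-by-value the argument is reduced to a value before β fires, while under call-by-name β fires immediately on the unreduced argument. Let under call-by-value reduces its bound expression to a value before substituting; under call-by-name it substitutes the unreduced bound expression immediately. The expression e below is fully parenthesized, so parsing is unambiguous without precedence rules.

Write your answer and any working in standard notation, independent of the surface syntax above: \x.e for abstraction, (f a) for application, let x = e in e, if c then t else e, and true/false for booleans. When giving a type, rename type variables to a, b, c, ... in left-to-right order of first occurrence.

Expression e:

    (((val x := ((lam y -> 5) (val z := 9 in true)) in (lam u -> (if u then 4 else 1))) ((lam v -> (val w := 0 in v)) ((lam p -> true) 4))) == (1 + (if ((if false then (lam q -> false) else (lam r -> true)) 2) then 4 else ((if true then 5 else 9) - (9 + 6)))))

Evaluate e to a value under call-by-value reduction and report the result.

Answer: false

Derivation:
step 0: (((let x = ((\y.5) (let z = 9 in true)) in (\u.(if u then 4 else 1))) ((\v.(let w = 0 in v)) ((\p.true) 4))) == (1 + (if ((if false then (\q.false) else (\r.true)) 2) then 4 else ((if true then 5 else 9) - (9 + 6)))))
step 1: [let@0.0.0.1] (((let x = ((\y.5) true) in (\u.(if u then 4 else 1))) ((\v.(let w = 0 in v)) ((\p.true) 4))) == (1 + (if ((if false then (\q.false) else (\r.true)) 2) then 4 else ((if true then 5 else 9) - (9 + 6)))))
step 2: [beta@0.0.0] (((let x = 5 in (\u.(if u then 4 else 1))) ((\v.(let w = 0 in v)) ((\p.true) 4))) == (1 + (if ((if false then (\q.false) else (\r.true)) 2) then 4 else ((if true then 5 else 9) - (9 + 6)))))
step 3: [let@0.0] (((\u.(if u then 4 else 1)) ((\v.(let w = 0 in v)) ((\p.true) 4))) == (1 + (if ((if false then (\q.false) else (\r.true)) 2) then 4 else ((if true then 5 else 9) - (9 + 6)))))
step 4: [beta@0.1.1] (((\u.(if u then 4 else 1)) ((\v.(let w = 0 in v)) true)) == (1 + (if ((if false then (\q.false) else (\r.true)) 2) then 4 else ((if true then 5 else 9) - (9 + 6)))))
step 5: [beta@0.1] (((\u.(if u then 4 else 1)) (let w = 0 in true)) == (1 + (if ((if false then (\q.false) else (\r.true)) 2) then 4 else ((if true then 5 else 9) - (9 + 6)))))
step 6: [let@0.1] (((\u.(if u then 4 else 1)) true) == (1 + (if ((if false then (\q.false) else (\r.true)) 2) then 4 else ((if true then 5 else 9) - (9 + 6)))))
step 7: [beta@0] ((if true then 4 else 1) == (1 + (if ((if false then (\q.false) else (\r.true)) 2) then 4 else ((if true then 5 else 9) - (9 + 6)))))
step 8: [if@0] (4 == (1 + (if ((if false then (\q.false) else (\r.true)) 2) then 4 else ((if true then 5 else 9) - (9 + 6)))))
step 9: [if@1.1.0.0] (4 == (1 + (if ((\r.true) 2) then 4 else ((if true then 5 else 9) - (9 + 6)))))
step 10: [beta@1.1.0] (4 == (1 + (if true then 4 else ((if true then 5 else 9) - (9 + 6)))))
step 11: [if@1.1] (4 == (1 + 4))
step 12: [delta@1] (4 == 5)
step 13: [delta@root] false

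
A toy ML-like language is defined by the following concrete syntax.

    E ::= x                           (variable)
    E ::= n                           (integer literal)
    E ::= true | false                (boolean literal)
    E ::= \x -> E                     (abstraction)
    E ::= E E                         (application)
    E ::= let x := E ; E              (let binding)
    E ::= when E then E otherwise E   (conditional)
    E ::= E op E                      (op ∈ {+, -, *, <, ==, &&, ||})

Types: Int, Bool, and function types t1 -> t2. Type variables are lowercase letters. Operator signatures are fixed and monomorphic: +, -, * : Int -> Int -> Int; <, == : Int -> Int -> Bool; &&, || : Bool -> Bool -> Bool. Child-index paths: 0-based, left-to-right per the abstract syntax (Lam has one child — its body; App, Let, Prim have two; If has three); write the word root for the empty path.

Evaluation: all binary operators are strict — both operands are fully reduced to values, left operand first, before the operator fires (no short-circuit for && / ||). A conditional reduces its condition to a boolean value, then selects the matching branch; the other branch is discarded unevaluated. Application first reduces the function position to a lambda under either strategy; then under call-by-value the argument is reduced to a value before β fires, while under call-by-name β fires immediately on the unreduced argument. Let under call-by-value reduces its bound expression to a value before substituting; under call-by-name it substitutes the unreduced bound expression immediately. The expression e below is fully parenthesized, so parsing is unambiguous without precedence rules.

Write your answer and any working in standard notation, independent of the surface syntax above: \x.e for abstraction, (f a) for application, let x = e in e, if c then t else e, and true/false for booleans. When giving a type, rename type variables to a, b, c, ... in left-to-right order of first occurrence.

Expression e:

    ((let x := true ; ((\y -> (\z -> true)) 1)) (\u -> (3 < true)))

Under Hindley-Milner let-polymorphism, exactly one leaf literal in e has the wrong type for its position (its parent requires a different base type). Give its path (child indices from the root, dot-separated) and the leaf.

Derivation:
let x : Bool
\z._ : b -> Bool
\y._ : a -> b -> Bool
  unify a -> b -> Bool ~ Int -> c
  unify a ~ Int
  unify b -> Bool ~ c
_ _ : b -> Bool
  unify Int ~ Int
  unify Bool ~ Int
  FAIL: mismatch Bool ~ Int

Answer: 1.0.1 : true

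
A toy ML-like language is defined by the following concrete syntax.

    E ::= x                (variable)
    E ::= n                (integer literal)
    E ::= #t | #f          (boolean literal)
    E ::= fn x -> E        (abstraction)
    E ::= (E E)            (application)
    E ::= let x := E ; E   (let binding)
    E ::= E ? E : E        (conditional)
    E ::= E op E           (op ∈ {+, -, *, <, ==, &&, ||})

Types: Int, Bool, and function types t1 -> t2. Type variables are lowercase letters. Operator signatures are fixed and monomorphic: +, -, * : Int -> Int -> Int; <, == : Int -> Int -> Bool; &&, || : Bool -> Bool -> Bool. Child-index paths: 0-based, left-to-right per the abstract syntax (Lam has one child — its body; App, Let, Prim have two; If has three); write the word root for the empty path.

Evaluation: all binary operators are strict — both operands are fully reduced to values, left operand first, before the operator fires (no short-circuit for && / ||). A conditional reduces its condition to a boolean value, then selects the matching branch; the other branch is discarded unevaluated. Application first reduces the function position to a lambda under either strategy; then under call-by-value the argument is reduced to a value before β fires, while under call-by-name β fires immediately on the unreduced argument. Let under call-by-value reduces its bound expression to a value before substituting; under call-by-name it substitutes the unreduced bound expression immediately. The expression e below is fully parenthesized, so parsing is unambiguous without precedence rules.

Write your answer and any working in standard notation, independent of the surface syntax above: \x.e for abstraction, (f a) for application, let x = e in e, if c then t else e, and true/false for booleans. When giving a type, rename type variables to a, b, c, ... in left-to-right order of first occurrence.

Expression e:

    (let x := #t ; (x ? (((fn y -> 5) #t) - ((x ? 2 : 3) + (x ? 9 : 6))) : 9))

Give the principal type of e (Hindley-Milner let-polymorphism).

Derivation:
let x : Bool
x : Bool
  unify Bool ~ Bool
\y._ : a -> Int
  unify a -> Int ~ Bool -> b
  unify a ~ Bool
  unify Int ~ b
_ _ : Int
  unify Int ~ Int
x : Bool
  unify Bool ~ Bool
  unify Int ~ Int
  unify Int ~ Int
x : Bool
  unify Bool ~ Bool
  unify Int ~ Int
  unify Int ~ Int
  unify Int ~ Int
  unify Int ~ Int

Answer: Int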